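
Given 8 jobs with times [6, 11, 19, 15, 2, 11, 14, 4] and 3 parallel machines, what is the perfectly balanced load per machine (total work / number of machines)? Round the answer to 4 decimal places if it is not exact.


Total processing time = 6 + 11 + 19 + 15 + 2 + 11 + 14 + 4 = 82
Number of machines = 3
Ideal balanced load = 82 / 3 = 27.3333

27.3333


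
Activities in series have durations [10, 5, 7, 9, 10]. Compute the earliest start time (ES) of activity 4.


Activity 4 starts after activities 1 through 3 complete.
Predecessor durations: [10, 5, 7]
ES = 10 + 5 + 7 = 22

22


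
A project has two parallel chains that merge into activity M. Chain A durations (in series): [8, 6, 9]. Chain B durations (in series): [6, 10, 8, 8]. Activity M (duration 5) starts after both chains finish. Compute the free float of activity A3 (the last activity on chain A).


ES(A3) = sum of predecessors on chain A = 14
EF(A3) = ES + duration = 14 + 9 = 23
Successor of A3 is M. ES(M) = max(sum(A), sum(B)) = max(23, 32) = 32
Free float = ES(successor) - EF(current) = 32 - 23 = 9

9


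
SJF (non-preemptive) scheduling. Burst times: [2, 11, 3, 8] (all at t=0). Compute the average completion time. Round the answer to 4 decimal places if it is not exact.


SJF order (ascending): [2, 3, 8, 11]
Completion times:
  Job 1: burst=2, C=2
  Job 2: burst=3, C=5
  Job 3: burst=8, C=13
  Job 4: burst=11, C=24
Average completion = 44/4 = 11.0

11.0


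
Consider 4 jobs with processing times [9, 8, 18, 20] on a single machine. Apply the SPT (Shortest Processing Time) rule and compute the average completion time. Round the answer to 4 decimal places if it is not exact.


Sort jobs by processing time (SPT order): [8, 9, 18, 20]
Compute completion times sequentially:
  Job 1: processing = 8, completes at 8
  Job 2: processing = 9, completes at 17
  Job 3: processing = 18, completes at 35
  Job 4: processing = 20, completes at 55
Sum of completion times = 115
Average completion time = 115/4 = 28.75

28.75


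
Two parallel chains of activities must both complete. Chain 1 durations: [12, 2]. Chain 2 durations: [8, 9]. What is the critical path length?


Path A total = 12 + 2 = 14
Path B total = 8 + 9 = 17
Critical path = longest path = max(14, 17) = 17

17


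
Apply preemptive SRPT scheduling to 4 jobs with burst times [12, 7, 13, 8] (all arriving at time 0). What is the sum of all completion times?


Since all jobs arrive at t=0, SRPT equals SPT ordering.
SPT order: [7, 8, 12, 13]
Completion times:
  Job 1: p=7, C=7
  Job 2: p=8, C=15
  Job 3: p=12, C=27
  Job 4: p=13, C=40
Total completion time = 7 + 15 + 27 + 40 = 89

89


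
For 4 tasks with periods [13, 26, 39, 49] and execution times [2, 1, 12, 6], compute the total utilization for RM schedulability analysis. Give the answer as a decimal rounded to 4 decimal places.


Compute individual utilizations (exact fractions):
  Task 1: C/T = 2/13 (approx. 0.1538)
  Task 2: C/T = 1/26 (approx. 0.0385)
  Task 3: C/T = 12/39 = 4/13 (approx. 0.3077)
  Task 4: C/T = 6/49 (approx. 0.1224)
Total utilization U = 2/13 + 1/26 + 4/13 + 6/49 = 61/98
Rounded to 4 decimal places: U = 0.6224
RM (Liu & Layland) bound for 4 tasks = 0.756828; compare with U = 61/98 (approx. 0.622449)
U <= bound, so schedulable by RM sufficient condition.

0.6224


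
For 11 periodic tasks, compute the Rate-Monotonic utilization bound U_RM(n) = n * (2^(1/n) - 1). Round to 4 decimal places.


Compute 2^(1/11) = 1.0650410894
Subtract 1: 1.0650410894 - 1 = 0.0650410894
Multiply by n: 11 * 0.0650410894 = 0.7154519834
Round to 4 dp: 0.7155

0.7155


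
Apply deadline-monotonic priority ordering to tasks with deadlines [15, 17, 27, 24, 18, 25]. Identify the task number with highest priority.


Sort tasks by relative deadline (ascending):
  Task 1: deadline = 15
  Task 2: deadline = 17
  Task 5: deadline = 18
  Task 4: deadline = 24
  Task 6: deadline = 25
  Task 3: deadline = 27
Priority order (highest first): [1, 2, 5, 4, 6, 3]
Highest priority task = 1

1


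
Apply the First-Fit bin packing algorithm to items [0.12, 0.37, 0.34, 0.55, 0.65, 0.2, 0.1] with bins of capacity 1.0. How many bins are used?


Place items sequentially using First-Fit:
  Item 0.12 -> new Bin 1
  Item 0.37 -> Bin 1 (now 0.49)
  Item 0.34 -> Bin 1 (now 0.83)
  Item 0.55 -> new Bin 2
  Item 0.65 -> new Bin 3
  Item 0.2 -> Bin 2 (now 0.75)
  Item 0.1 -> Bin 1 (now 0.93)
Total bins used = 3

3


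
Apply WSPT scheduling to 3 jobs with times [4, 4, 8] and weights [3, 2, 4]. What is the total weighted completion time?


Compute p/w ratios and sort ascending (WSPT): [(4, 3), (4, 2), (8, 4)]
Compute weighted completion times:
  Job (p=4,w=3): C=4, w*C=3*4=12
  Job (p=4,w=2): C=8, w*C=2*8=16
  Job (p=8,w=4): C=16, w*C=4*16=64
Total weighted completion time = 92

92


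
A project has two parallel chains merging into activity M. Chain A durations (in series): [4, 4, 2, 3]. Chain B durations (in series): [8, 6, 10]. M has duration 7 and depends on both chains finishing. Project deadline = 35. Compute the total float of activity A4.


Forward pass: ES(A4) = sum of predecessors on chain A = 10
EF = ES + duration = 10 + 3 = 13
Backward pass: LF(M) = deadline = 35; LS(M) = 35 - 7 = 28
LF(A4) = LS(M) - sum(successors on chain A) = 28 - 0 = 28
LS = LF - duration = 28 - 3 = 25
Total float = LS - ES = 25 - 10 = 15

15


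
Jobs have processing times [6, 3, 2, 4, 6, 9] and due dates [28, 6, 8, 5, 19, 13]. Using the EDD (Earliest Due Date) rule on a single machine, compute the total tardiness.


Sort by due date (EDD order): [(4, 5), (3, 6), (2, 8), (9, 13), (6, 19), (6, 28)]
Compute completion times and tardiness:
  Job 1: p=4, d=5, C=4, tardiness=max(0,4-5)=0
  Job 2: p=3, d=6, C=7, tardiness=max(0,7-6)=1
  Job 3: p=2, d=8, C=9, tardiness=max(0,9-8)=1
  Job 4: p=9, d=13, C=18, tardiness=max(0,18-13)=5
  Job 5: p=6, d=19, C=24, tardiness=max(0,24-19)=5
  Job 6: p=6, d=28, C=30, tardiness=max(0,30-28)=2
Total tardiness = 14

14


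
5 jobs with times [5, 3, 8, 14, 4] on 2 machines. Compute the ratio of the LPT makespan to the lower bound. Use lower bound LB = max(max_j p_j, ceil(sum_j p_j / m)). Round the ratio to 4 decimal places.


LPT order: [14, 8, 5, 4, 3]
Machine loads after assignment: [17, 17]
LPT makespan = 17
Lower bound = max(max_job, ceil(total/2)) = max(14, 17) = 17
Ratio = 17 / 17 = 1.0

1.0


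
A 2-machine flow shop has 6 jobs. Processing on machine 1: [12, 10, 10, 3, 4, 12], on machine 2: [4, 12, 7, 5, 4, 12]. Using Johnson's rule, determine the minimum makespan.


Apply Johnson's rule:
  Group 1 (a <= b): [(4, 3, 5), (5, 4, 4), (2, 10, 12), (6, 12, 12)]
  Group 2 (a > b): [(3, 10, 7), (1, 12, 4)]
Optimal job order: [4, 5, 2, 6, 3, 1]
Schedule:
  Job 4: M1 done at 3, M2 done at 8
  Job 5: M1 done at 7, M2 done at 12
  Job 2: M1 done at 17, M2 done at 29
  Job 6: M1 done at 29, M2 done at 41
  Job 3: M1 done at 39, M2 done at 48
  Job 1: M1 done at 51, M2 done at 55
Makespan = 55

55


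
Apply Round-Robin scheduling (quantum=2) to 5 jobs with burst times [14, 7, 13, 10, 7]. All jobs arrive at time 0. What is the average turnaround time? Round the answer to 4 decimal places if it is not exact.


Time quantum = 2
Execution trace:
  J1 runs 2 units, time = 2
  J2 runs 2 units, time = 4
  J3 runs 2 units, time = 6
  J4 runs 2 units, time = 8
  J5 runs 2 units, time = 10
  J1 runs 2 units, time = 12
  J2 runs 2 units, time = 14
  J3 runs 2 units, time = 16
  J4 runs 2 units, time = 18
  J5 runs 2 units, time = 20
  J1 runs 2 units, time = 22
  J2 runs 2 units, time = 24
  J3 runs 2 units, time = 26
  J4 runs 2 units, time = 28
  J5 runs 2 units, time = 30
  J1 runs 2 units, time = 32
  J2 runs 1 units, time = 33
  J3 runs 2 units, time = 35
  J4 runs 2 units, time = 37
  J5 runs 1 units, time = 38
  J1 runs 2 units, time = 40
  J3 runs 2 units, time = 42
  J4 runs 2 units, time = 44
  J1 runs 2 units, time = 46
  J3 runs 2 units, time = 48
  J1 runs 2 units, time = 50
  J3 runs 1 units, time = 51
Finish times: [50, 33, 51, 44, 38]
Average turnaround = 216/5 = 43.2

43.2


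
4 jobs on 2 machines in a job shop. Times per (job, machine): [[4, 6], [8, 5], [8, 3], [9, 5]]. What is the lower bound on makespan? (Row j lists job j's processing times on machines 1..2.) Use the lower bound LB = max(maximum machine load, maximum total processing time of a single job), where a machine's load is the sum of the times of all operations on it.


Machine loads:
  Machine 1: 4 + 8 + 8 + 9 = 29
  Machine 2: 6 + 5 + 3 + 5 = 19
Max machine load = 29
Job totals:
  Job 1: 10
  Job 2: 13
  Job 3: 11
  Job 4: 14
Max job total = 14
Lower bound = max(29, 14) = 29

29


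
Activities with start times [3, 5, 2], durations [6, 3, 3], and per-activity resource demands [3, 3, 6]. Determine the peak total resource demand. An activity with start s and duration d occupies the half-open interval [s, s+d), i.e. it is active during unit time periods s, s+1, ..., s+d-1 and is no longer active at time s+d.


Each activity i is active on [start_i, start_i + duration_i).
Compute total resource usage per time slot:
  t=0: active resources = [], total = 0
  t=1: active resources = [], total = 0
  t=2: active resources = [6], total = 6
  t=3: active resources = [3, 6], total = 9
  t=4: active resources = [3, 6], total = 9
  t=5: active resources = [3, 3], total = 6
  t=6: active resources = [3, 3], total = 6
  t=7: active resources = [3, 3], total = 6
  t=8: active resources = [3], total = 3
Peak resource demand = 9

9


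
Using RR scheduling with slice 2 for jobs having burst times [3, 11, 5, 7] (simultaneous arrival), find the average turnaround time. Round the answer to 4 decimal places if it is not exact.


Time quantum = 2
Execution trace:
  J1 runs 2 units, time = 2
  J2 runs 2 units, time = 4
  J3 runs 2 units, time = 6
  J4 runs 2 units, time = 8
  J1 runs 1 units, time = 9
  J2 runs 2 units, time = 11
  J3 runs 2 units, time = 13
  J4 runs 2 units, time = 15
  J2 runs 2 units, time = 17
  J3 runs 1 units, time = 18
  J4 runs 2 units, time = 20
  J2 runs 2 units, time = 22
  J4 runs 1 units, time = 23
  J2 runs 2 units, time = 25
  J2 runs 1 units, time = 26
Finish times: [9, 26, 18, 23]
Average turnaround = 76/4 = 19.0

19.0


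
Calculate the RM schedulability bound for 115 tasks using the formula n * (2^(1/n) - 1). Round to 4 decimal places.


Compute 2^(1/115) = 1.0060455679
Subtract 1: 1.0060455679 - 1 = 0.0060455679
Multiply by n: 115 * 0.0060455679 = 0.6952403085
Round to 4 dp: 0.6952

0.6952


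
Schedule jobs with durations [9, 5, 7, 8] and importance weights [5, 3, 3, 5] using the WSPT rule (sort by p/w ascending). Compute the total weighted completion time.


Compute p/w ratios and sort ascending (WSPT): [(8, 5), (5, 3), (9, 5), (7, 3)]
Compute weighted completion times:
  Job (p=8,w=5): C=8, w*C=5*8=40
  Job (p=5,w=3): C=13, w*C=3*13=39
  Job (p=9,w=5): C=22, w*C=5*22=110
  Job (p=7,w=3): C=29, w*C=3*29=87
Total weighted completion time = 276

276


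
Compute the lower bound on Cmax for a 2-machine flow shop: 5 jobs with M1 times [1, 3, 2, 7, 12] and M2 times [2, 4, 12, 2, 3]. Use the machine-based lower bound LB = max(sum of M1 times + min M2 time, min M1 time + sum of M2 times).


LB1 = sum(M1 times) + min(M2 times) = 25 + 2 = 27
LB2 = min(M1 times) + sum(M2 times) = 1 + 23 = 24
Lower bound = max(LB1, LB2) = max(27, 24) = 27

27


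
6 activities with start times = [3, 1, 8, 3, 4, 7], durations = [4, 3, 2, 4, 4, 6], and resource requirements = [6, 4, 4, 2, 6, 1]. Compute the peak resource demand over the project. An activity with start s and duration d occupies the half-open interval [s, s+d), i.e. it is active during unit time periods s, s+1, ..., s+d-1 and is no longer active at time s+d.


Each activity i is active on [start_i, start_i + duration_i).
Compute total resource usage per time slot:
  t=0: active resources = [], total = 0
  t=1: active resources = [4], total = 4
  t=2: active resources = [4], total = 4
  t=3: active resources = [6, 4, 2], total = 12
  t=4: active resources = [6, 2, 6], total = 14
  t=5: active resources = [6, 2, 6], total = 14
  t=6: active resources = [6, 2, 6], total = 14
  t=7: active resources = [6, 1], total = 7
  t=8: active resources = [4, 1], total = 5
  t=9: active resources = [4, 1], total = 5
  t=10: active resources = [1], total = 1
  t=11: active resources = [1], total = 1
  t=12: active resources = [1], total = 1
Peak resource demand = 14

14


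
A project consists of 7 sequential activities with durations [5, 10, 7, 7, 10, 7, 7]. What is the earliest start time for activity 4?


Activity 4 starts after activities 1 through 3 complete.
Predecessor durations: [5, 10, 7]
ES = 5 + 10 + 7 = 22

22


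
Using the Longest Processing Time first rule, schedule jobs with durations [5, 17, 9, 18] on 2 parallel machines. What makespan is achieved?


Sort jobs in decreasing order (LPT): [18, 17, 9, 5]
Assign each job to the least loaded machine:
  Machine 1: jobs [18, 5], load = 23
  Machine 2: jobs [17, 9], load = 26
Makespan = max load = 26

26


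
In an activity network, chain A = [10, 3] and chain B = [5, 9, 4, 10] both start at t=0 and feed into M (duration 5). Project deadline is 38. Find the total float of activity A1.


Forward pass: ES(A1) = sum of predecessors on chain A = 0
EF = ES + duration = 0 + 10 = 10
Backward pass: LF(M) = deadline = 38; LS(M) = 38 - 5 = 33
LF(A1) = LS(M) - sum(successors on chain A) = 33 - 3 = 30
LS = LF - duration = 30 - 10 = 20
Total float = LS - ES = 20 - 0 = 20

20


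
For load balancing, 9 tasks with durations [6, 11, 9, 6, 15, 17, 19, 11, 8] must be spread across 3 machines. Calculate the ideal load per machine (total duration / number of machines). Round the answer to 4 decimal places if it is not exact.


Total processing time = 6 + 11 + 9 + 6 + 15 + 17 + 19 + 11 + 8 = 102
Number of machines = 3
Ideal balanced load = 102 / 3 = 34.0

34.0


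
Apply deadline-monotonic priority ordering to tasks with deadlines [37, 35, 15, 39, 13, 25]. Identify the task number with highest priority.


Sort tasks by relative deadline (ascending):
  Task 5: deadline = 13
  Task 3: deadline = 15
  Task 6: deadline = 25
  Task 2: deadline = 35
  Task 1: deadline = 37
  Task 4: deadline = 39
Priority order (highest first): [5, 3, 6, 2, 1, 4]
Highest priority task = 5

5


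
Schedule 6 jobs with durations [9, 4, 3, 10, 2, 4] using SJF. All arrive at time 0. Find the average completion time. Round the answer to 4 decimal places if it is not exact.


SJF order (ascending): [2, 3, 4, 4, 9, 10]
Completion times:
  Job 1: burst=2, C=2
  Job 2: burst=3, C=5
  Job 3: burst=4, C=9
  Job 4: burst=4, C=13
  Job 5: burst=9, C=22
  Job 6: burst=10, C=32
Average completion = 83/6 = 13.8333

13.8333


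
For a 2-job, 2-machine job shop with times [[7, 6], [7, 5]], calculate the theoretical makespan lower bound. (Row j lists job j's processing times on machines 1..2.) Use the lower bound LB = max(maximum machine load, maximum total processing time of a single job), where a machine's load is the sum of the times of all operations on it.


Machine loads:
  Machine 1: 7 + 7 = 14
  Machine 2: 6 + 5 = 11
Max machine load = 14
Job totals:
  Job 1: 13
  Job 2: 12
Max job total = 13
Lower bound = max(14, 13) = 14

14


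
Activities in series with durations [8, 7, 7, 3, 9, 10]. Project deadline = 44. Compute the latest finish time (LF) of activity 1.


LF(activity 1) = deadline - sum of successor durations
Successors: activities 2 through 6 with durations [7, 7, 3, 9, 10]
Sum of successor durations = 36
LF = 44 - 36 = 8

8


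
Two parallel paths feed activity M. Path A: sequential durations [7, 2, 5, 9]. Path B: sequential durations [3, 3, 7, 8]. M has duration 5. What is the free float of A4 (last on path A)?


ES(A4) = sum of predecessors on chain A = 14
EF(A4) = ES + duration = 14 + 9 = 23
Successor of A4 is M. ES(M) = max(sum(A), sum(B)) = max(23, 21) = 23
Free float = ES(successor) - EF(current) = 23 - 23 = 0

0


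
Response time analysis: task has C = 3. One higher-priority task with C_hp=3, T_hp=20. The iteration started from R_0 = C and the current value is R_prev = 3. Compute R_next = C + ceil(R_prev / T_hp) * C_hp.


R_next = C + ceil(R_prev / T_hp) * C_hp
ceil(3 / 20) = ceil(0.15) = 1
Interference = 1 * 3 = 3
R_next = 3 + 3 = 6

6


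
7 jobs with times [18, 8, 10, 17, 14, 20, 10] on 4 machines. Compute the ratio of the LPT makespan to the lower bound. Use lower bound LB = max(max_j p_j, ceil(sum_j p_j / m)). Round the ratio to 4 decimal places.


LPT order: [20, 18, 17, 14, 10, 10, 8]
Machine loads after assignment: [20, 26, 27, 24]
LPT makespan = 27
Lower bound = max(max_job, ceil(total/4)) = max(20, 25) = 25
Ratio = 27 / 25 = 1.08

1.08


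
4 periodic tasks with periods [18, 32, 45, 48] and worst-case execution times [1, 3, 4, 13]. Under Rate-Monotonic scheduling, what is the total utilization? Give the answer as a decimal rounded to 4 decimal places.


Compute individual utilizations (exact fractions):
  Task 1: C/T = 1/18 (approx. 0.0556)
  Task 2: C/T = 3/32 (approx. 0.0938)
  Task 3: C/T = 4/45 (approx. 0.0889)
  Task 4: C/T = 13/48 (approx. 0.2708)
Total utilization U = 1/18 + 3/32 + 4/45 + 13/48 = 733/1440
Rounded to 4 decimal places: U = 0.5090
RM (Liu & Layland) bound for 4 tasks = 0.756828; compare with U = 733/1440 (approx. 0.509028)
U <= bound, so schedulable by RM sufficient condition.

0.5090


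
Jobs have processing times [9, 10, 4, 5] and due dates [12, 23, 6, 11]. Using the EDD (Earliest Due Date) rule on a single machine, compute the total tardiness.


Sort by due date (EDD order): [(4, 6), (5, 11), (9, 12), (10, 23)]
Compute completion times and tardiness:
  Job 1: p=4, d=6, C=4, tardiness=max(0,4-6)=0
  Job 2: p=5, d=11, C=9, tardiness=max(0,9-11)=0
  Job 3: p=9, d=12, C=18, tardiness=max(0,18-12)=6
  Job 4: p=10, d=23, C=28, tardiness=max(0,28-23)=5
Total tardiness = 11

11


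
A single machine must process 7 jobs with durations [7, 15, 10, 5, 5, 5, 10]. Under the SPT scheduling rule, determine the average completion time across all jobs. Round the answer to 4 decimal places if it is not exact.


Sort jobs by processing time (SPT order): [5, 5, 5, 7, 10, 10, 15]
Compute completion times sequentially:
  Job 1: processing = 5, completes at 5
  Job 2: processing = 5, completes at 10
  Job 3: processing = 5, completes at 15
  Job 4: processing = 7, completes at 22
  Job 5: processing = 10, completes at 32
  Job 6: processing = 10, completes at 42
  Job 7: processing = 15, completes at 57
Sum of completion times = 183
Average completion time = 183/7 = 26.1429

26.1429


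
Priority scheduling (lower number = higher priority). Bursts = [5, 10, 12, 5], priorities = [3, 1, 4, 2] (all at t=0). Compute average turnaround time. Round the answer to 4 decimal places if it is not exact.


Sort by priority (ascending = highest first):
Order: [(1, 10), (2, 5), (3, 5), (4, 12)]
Completion times:
  Priority 1, burst=10, C=10
  Priority 2, burst=5, C=15
  Priority 3, burst=5, C=20
  Priority 4, burst=12, C=32
Average turnaround = 77/4 = 19.25

19.25


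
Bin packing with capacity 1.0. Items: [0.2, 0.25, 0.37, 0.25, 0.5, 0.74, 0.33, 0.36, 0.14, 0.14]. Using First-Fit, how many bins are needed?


Place items sequentially using First-Fit:
  Item 0.2 -> new Bin 1
  Item 0.25 -> Bin 1 (now 0.45)
  Item 0.37 -> Bin 1 (now 0.82)
  Item 0.25 -> new Bin 2
  Item 0.5 -> Bin 2 (now 0.75)
  Item 0.74 -> new Bin 3
  Item 0.33 -> new Bin 4
  Item 0.36 -> Bin 4 (now 0.69)
  Item 0.14 -> Bin 1 (now 0.96)
  Item 0.14 -> Bin 2 (now 0.89)
Total bins used = 4

4


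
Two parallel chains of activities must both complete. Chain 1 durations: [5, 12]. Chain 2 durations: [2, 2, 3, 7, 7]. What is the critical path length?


Path A total = 5 + 12 = 17
Path B total = 2 + 2 + 3 + 7 + 7 = 21
Critical path = longest path = max(17, 21) = 21

21


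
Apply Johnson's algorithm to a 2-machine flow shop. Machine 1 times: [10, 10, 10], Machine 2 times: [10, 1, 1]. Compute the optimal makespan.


Apply Johnson's rule:
  Group 1 (a <= b): [(1, 10, 10)]
  Group 2 (a > b): [(2, 10, 1), (3, 10, 1)]
Optimal job order: [1, 2, 3]
Schedule:
  Job 1: M1 done at 10, M2 done at 20
  Job 2: M1 done at 20, M2 done at 21
  Job 3: M1 done at 30, M2 done at 31
Makespan = 31

31


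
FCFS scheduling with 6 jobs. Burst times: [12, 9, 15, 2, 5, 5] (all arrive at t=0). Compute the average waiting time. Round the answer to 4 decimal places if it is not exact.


FCFS order (as given): [12, 9, 15, 2, 5, 5]
Waiting times:
  Job 1: wait = 0
  Job 2: wait = 12
  Job 3: wait = 21
  Job 4: wait = 36
  Job 5: wait = 38
  Job 6: wait = 43
Sum of waiting times = 150
Average waiting time = 150/6 = 25.0

25.0


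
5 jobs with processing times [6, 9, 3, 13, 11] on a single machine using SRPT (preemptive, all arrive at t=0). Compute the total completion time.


Since all jobs arrive at t=0, SRPT equals SPT ordering.
SPT order: [3, 6, 9, 11, 13]
Completion times:
  Job 1: p=3, C=3
  Job 2: p=6, C=9
  Job 3: p=9, C=18
  Job 4: p=11, C=29
  Job 5: p=13, C=42
Total completion time = 3 + 9 + 18 + 29 + 42 = 101

101


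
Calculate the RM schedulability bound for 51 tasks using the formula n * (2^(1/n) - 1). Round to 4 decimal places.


Compute 2^(1/51) = 1.0136839003
Subtract 1: 1.0136839003 - 1 = 0.0136839003
Multiply by n: 51 * 0.0136839003 = 0.6978789153
Round to 4 dp: 0.6979

0.6979


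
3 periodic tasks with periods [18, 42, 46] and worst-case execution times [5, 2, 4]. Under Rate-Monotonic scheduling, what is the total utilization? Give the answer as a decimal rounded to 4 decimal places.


Compute individual utilizations (exact fractions):
  Task 1: C/T = 5/18 (approx. 0.2778)
  Task 2: C/T = 2/42 = 1/21 (approx. 0.0476)
  Task 3: C/T = 4/46 = 2/23 (approx. 0.087)
Total utilization U = 5/18 + 1/21 + 2/23 = 1195/2898
Rounded to 4 decimal places: U = 0.4124
RM (Liu & Layland) bound for 3 tasks = 0.779763; compare with U = 1195/2898 (approx. 0.412353)
U <= bound, so schedulable by RM sufficient condition.

0.4124


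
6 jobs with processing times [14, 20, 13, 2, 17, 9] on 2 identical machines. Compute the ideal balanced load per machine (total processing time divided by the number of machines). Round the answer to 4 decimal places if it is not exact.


Total processing time = 14 + 20 + 13 + 2 + 17 + 9 = 75
Number of machines = 2
Ideal balanced load = 75 / 2 = 37.5

37.5


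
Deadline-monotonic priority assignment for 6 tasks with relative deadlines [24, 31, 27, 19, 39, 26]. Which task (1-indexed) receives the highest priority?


Sort tasks by relative deadline (ascending):
  Task 4: deadline = 19
  Task 1: deadline = 24
  Task 6: deadline = 26
  Task 3: deadline = 27
  Task 2: deadline = 31
  Task 5: deadline = 39
Priority order (highest first): [4, 1, 6, 3, 2, 5]
Highest priority task = 4

4


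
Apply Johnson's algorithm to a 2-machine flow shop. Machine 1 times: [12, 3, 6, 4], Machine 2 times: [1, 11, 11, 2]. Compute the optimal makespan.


Apply Johnson's rule:
  Group 1 (a <= b): [(2, 3, 11), (3, 6, 11)]
  Group 2 (a > b): [(4, 4, 2), (1, 12, 1)]
Optimal job order: [2, 3, 4, 1]
Schedule:
  Job 2: M1 done at 3, M2 done at 14
  Job 3: M1 done at 9, M2 done at 25
  Job 4: M1 done at 13, M2 done at 27
  Job 1: M1 done at 25, M2 done at 28
Makespan = 28

28


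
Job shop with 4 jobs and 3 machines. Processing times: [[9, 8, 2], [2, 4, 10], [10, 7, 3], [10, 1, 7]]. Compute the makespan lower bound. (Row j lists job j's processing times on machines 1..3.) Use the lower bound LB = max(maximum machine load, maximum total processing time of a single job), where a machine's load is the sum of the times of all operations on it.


Machine loads:
  Machine 1: 9 + 2 + 10 + 10 = 31
  Machine 2: 8 + 4 + 7 + 1 = 20
  Machine 3: 2 + 10 + 3 + 7 = 22
Max machine load = 31
Job totals:
  Job 1: 19
  Job 2: 16
  Job 3: 20
  Job 4: 18
Max job total = 20
Lower bound = max(31, 20) = 31

31


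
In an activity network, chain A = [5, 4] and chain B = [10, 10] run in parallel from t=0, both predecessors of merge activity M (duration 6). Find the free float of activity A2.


ES(A2) = sum of predecessors on chain A = 5
EF(A2) = ES + duration = 5 + 4 = 9
Successor of A2 is M. ES(M) = max(sum(A), sum(B)) = max(9, 20) = 20
Free float = ES(successor) - EF(current) = 20 - 9 = 11

11


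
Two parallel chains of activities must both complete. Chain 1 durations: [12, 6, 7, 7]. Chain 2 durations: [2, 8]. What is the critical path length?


Path A total = 12 + 6 + 7 + 7 = 32
Path B total = 2 + 8 = 10
Critical path = longest path = max(32, 10) = 32

32


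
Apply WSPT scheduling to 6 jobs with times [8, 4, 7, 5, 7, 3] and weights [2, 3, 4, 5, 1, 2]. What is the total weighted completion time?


Compute p/w ratios and sort ascending (WSPT): [(5, 5), (4, 3), (3, 2), (7, 4), (8, 2), (7, 1)]
Compute weighted completion times:
  Job (p=5,w=5): C=5, w*C=5*5=25
  Job (p=4,w=3): C=9, w*C=3*9=27
  Job (p=3,w=2): C=12, w*C=2*12=24
  Job (p=7,w=4): C=19, w*C=4*19=76
  Job (p=8,w=2): C=27, w*C=2*27=54
  Job (p=7,w=1): C=34, w*C=1*34=34
Total weighted completion time = 240

240


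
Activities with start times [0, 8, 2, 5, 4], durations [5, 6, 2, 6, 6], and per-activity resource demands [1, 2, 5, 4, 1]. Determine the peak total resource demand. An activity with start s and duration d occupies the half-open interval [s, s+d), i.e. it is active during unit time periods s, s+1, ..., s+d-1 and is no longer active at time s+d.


Each activity i is active on [start_i, start_i + duration_i).
Compute total resource usage per time slot:
  t=0: active resources = [1], total = 1
  t=1: active resources = [1], total = 1
  t=2: active resources = [1, 5], total = 6
  t=3: active resources = [1, 5], total = 6
  t=4: active resources = [1, 1], total = 2
  t=5: active resources = [4, 1], total = 5
  t=6: active resources = [4, 1], total = 5
  t=7: active resources = [4, 1], total = 5
  t=8: active resources = [2, 4, 1], total = 7
  t=9: active resources = [2, 4, 1], total = 7
  t=10: active resources = [2, 4], total = 6
  t=11: active resources = [2], total = 2
  t=12: active resources = [2], total = 2
  t=13: active resources = [2], total = 2
Peak resource demand = 7

7


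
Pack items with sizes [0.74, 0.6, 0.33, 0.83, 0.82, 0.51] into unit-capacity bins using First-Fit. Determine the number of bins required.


Place items sequentially using First-Fit:
  Item 0.74 -> new Bin 1
  Item 0.6 -> new Bin 2
  Item 0.33 -> Bin 2 (now 0.93)
  Item 0.83 -> new Bin 3
  Item 0.82 -> new Bin 4
  Item 0.51 -> new Bin 5
Total bins used = 5

5


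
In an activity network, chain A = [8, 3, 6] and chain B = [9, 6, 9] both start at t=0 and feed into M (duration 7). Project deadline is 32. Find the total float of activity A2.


Forward pass: ES(A2) = sum of predecessors on chain A = 8
EF = ES + duration = 8 + 3 = 11
Backward pass: LF(M) = deadline = 32; LS(M) = 32 - 7 = 25
LF(A2) = LS(M) - sum(successors on chain A) = 25 - 6 = 19
LS = LF - duration = 19 - 3 = 16
Total float = LS - ES = 16 - 8 = 8

8


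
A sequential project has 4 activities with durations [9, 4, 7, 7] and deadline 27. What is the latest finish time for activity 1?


LF(activity 1) = deadline - sum of successor durations
Successors: activities 2 through 4 with durations [4, 7, 7]
Sum of successor durations = 18
LF = 27 - 18 = 9

9


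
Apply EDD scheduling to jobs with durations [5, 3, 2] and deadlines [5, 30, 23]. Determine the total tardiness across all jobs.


Sort by due date (EDD order): [(5, 5), (2, 23), (3, 30)]
Compute completion times and tardiness:
  Job 1: p=5, d=5, C=5, tardiness=max(0,5-5)=0
  Job 2: p=2, d=23, C=7, tardiness=max(0,7-23)=0
  Job 3: p=3, d=30, C=10, tardiness=max(0,10-30)=0
Total tardiness = 0

0


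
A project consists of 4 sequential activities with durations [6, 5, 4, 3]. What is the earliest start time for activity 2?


Activity 2 starts after activities 1 through 1 complete.
Predecessor durations: [6]
ES = 6 = 6

6


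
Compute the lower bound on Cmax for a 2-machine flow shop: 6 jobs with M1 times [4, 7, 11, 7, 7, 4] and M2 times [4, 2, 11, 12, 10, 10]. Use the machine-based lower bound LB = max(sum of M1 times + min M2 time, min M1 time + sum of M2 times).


LB1 = sum(M1 times) + min(M2 times) = 40 + 2 = 42
LB2 = min(M1 times) + sum(M2 times) = 4 + 49 = 53
Lower bound = max(LB1, LB2) = max(42, 53) = 53

53


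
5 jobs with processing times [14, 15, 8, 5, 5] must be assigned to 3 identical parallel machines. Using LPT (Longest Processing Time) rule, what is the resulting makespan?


Sort jobs in decreasing order (LPT): [15, 14, 8, 5, 5]
Assign each job to the least loaded machine:
  Machine 1: jobs [15], load = 15
  Machine 2: jobs [14], load = 14
  Machine 3: jobs [8, 5, 5], load = 18
Makespan = max load = 18

18


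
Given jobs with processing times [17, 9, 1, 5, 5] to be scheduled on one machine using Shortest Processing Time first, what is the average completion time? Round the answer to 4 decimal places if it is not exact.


Sort jobs by processing time (SPT order): [1, 5, 5, 9, 17]
Compute completion times sequentially:
  Job 1: processing = 1, completes at 1
  Job 2: processing = 5, completes at 6
  Job 3: processing = 5, completes at 11
  Job 4: processing = 9, completes at 20
  Job 5: processing = 17, completes at 37
Sum of completion times = 75
Average completion time = 75/5 = 15.0

15.0


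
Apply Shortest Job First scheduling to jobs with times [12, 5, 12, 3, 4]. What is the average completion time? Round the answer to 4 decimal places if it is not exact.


SJF order (ascending): [3, 4, 5, 12, 12]
Completion times:
  Job 1: burst=3, C=3
  Job 2: burst=4, C=7
  Job 3: burst=5, C=12
  Job 4: burst=12, C=24
  Job 5: burst=12, C=36
Average completion = 82/5 = 16.4

16.4


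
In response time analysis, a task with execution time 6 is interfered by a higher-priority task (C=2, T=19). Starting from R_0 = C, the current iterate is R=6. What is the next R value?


R_next = C + ceil(R_prev / T_hp) * C_hp
ceil(6 / 19) = ceil(0.3158) = 1
Interference = 1 * 2 = 2
R_next = 6 + 2 = 8

8


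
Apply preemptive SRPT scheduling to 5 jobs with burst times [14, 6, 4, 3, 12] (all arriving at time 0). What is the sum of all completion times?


Since all jobs arrive at t=0, SRPT equals SPT ordering.
SPT order: [3, 4, 6, 12, 14]
Completion times:
  Job 1: p=3, C=3
  Job 2: p=4, C=7
  Job 3: p=6, C=13
  Job 4: p=12, C=25
  Job 5: p=14, C=39
Total completion time = 3 + 7 + 13 + 25 + 39 = 87

87


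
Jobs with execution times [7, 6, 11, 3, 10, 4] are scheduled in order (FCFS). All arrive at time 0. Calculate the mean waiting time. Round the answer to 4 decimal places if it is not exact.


FCFS order (as given): [7, 6, 11, 3, 10, 4]
Waiting times:
  Job 1: wait = 0
  Job 2: wait = 7
  Job 3: wait = 13
  Job 4: wait = 24
  Job 5: wait = 27
  Job 6: wait = 37
Sum of waiting times = 108
Average waiting time = 108/6 = 18.0

18.0


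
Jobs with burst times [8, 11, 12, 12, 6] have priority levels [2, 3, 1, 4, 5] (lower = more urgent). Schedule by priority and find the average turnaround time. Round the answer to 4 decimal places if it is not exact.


Sort by priority (ascending = highest first):
Order: [(1, 12), (2, 8), (3, 11), (4, 12), (5, 6)]
Completion times:
  Priority 1, burst=12, C=12
  Priority 2, burst=8, C=20
  Priority 3, burst=11, C=31
  Priority 4, burst=12, C=43
  Priority 5, burst=6, C=49
Average turnaround = 155/5 = 31.0

31.0


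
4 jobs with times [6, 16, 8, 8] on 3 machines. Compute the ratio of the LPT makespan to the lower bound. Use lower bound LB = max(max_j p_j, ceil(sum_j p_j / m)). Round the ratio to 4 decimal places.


LPT order: [16, 8, 8, 6]
Machine loads after assignment: [16, 14, 8]
LPT makespan = 16
Lower bound = max(max_job, ceil(total/3)) = max(16, 13) = 16
Ratio = 16 / 16 = 1.0

1.0


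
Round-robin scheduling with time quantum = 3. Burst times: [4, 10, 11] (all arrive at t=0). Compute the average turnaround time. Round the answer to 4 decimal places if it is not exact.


Time quantum = 3
Execution trace:
  J1 runs 3 units, time = 3
  J2 runs 3 units, time = 6
  J3 runs 3 units, time = 9
  J1 runs 1 units, time = 10
  J2 runs 3 units, time = 13
  J3 runs 3 units, time = 16
  J2 runs 3 units, time = 19
  J3 runs 3 units, time = 22
  J2 runs 1 units, time = 23
  J3 runs 2 units, time = 25
Finish times: [10, 23, 25]
Average turnaround = 58/3 = 19.3333

19.3333


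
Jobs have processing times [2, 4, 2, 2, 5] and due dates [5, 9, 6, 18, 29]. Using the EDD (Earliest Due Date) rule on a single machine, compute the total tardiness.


Sort by due date (EDD order): [(2, 5), (2, 6), (4, 9), (2, 18), (5, 29)]
Compute completion times and tardiness:
  Job 1: p=2, d=5, C=2, tardiness=max(0,2-5)=0
  Job 2: p=2, d=6, C=4, tardiness=max(0,4-6)=0
  Job 3: p=4, d=9, C=8, tardiness=max(0,8-9)=0
  Job 4: p=2, d=18, C=10, tardiness=max(0,10-18)=0
  Job 5: p=5, d=29, C=15, tardiness=max(0,15-29)=0
Total tardiness = 0

0


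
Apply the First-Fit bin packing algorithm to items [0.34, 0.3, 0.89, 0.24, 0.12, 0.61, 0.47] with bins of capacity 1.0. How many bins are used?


Place items sequentially using First-Fit:
  Item 0.34 -> new Bin 1
  Item 0.3 -> Bin 1 (now 0.64)
  Item 0.89 -> new Bin 2
  Item 0.24 -> Bin 1 (now 0.88)
  Item 0.12 -> Bin 1 (now 1.0)
  Item 0.61 -> new Bin 3
  Item 0.47 -> new Bin 4
Total bins used = 4

4


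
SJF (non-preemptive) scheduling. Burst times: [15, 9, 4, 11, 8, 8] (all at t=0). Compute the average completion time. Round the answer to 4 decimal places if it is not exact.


SJF order (ascending): [4, 8, 8, 9, 11, 15]
Completion times:
  Job 1: burst=4, C=4
  Job 2: burst=8, C=12
  Job 3: burst=8, C=20
  Job 4: burst=9, C=29
  Job 5: burst=11, C=40
  Job 6: burst=15, C=55
Average completion = 160/6 = 26.6667

26.6667


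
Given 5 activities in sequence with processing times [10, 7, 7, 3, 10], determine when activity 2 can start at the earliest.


Activity 2 starts after activities 1 through 1 complete.
Predecessor durations: [10]
ES = 10 = 10

10


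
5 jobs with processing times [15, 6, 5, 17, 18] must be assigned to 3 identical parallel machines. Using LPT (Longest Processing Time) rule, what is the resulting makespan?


Sort jobs in decreasing order (LPT): [18, 17, 15, 6, 5]
Assign each job to the least loaded machine:
  Machine 1: jobs [18], load = 18
  Machine 2: jobs [17, 5], load = 22
  Machine 3: jobs [15, 6], load = 21
Makespan = max load = 22

22


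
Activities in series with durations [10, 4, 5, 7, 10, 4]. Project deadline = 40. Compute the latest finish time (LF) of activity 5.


LF(activity 5) = deadline - sum of successor durations
Successors: activities 6 through 6 with durations [4]
Sum of successor durations = 4
LF = 40 - 4 = 36

36


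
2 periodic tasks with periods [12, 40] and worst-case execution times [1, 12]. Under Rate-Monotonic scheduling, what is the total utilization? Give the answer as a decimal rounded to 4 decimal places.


Compute individual utilizations (exact fractions):
  Task 1: C/T = 1/12 (approx. 0.0833)
  Task 2: C/T = 12/40 = 3/10 (approx. 0.3)
Total utilization U = 1/12 + 3/10 = 23/60
Rounded to 4 decimal places: U = 0.3833
RM (Liu & Layland) bound for 2 tasks = 0.828427; compare with U = 23/60 (approx. 0.383333)
U <= bound, so schedulable by RM sufficient condition.

0.3833


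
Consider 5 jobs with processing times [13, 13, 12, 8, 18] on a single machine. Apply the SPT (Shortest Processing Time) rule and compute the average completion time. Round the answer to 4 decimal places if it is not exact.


Sort jobs by processing time (SPT order): [8, 12, 13, 13, 18]
Compute completion times sequentially:
  Job 1: processing = 8, completes at 8
  Job 2: processing = 12, completes at 20
  Job 3: processing = 13, completes at 33
  Job 4: processing = 13, completes at 46
  Job 5: processing = 18, completes at 64
Sum of completion times = 171
Average completion time = 171/5 = 34.2

34.2


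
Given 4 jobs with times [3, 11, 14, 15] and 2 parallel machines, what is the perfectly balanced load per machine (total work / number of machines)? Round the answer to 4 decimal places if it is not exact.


Total processing time = 3 + 11 + 14 + 15 = 43
Number of machines = 2
Ideal balanced load = 43 / 2 = 21.5

21.5


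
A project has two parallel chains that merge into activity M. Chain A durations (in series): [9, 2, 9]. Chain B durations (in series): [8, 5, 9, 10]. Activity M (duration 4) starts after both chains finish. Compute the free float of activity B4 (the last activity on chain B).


ES(B4) = sum of predecessors on chain B = 22
EF(B4) = ES + duration = 22 + 10 = 32
Successor of B4 is M. ES(M) = max(sum(A), sum(B)) = max(20, 32) = 32
Free float = ES(successor) - EF(current) = 32 - 32 = 0

0


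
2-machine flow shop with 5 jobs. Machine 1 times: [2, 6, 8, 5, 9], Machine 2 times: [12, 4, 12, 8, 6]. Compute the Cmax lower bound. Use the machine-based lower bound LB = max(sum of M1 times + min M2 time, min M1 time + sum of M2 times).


LB1 = sum(M1 times) + min(M2 times) = 30 + 4 = 34
LB2 = min(M1 times) + sum(M2 times) = 2 + 42 = 44
Lower bound = max(LB1, LB2) = max(34, 44) = 44

44


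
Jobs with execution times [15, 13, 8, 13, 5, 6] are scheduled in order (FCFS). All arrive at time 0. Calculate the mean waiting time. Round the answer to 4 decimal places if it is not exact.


FCFS order (as given): [15, 13, 8, 13, 5, 6]
Waiting times:
  Job 1: wait = 0
  Job 2: wait = 15
  Job 3: wait = 28
  Job 4: wait = 36
  Job 5: wait = 49
  Job 6: wait = 54
Sum of waiting times = 182
Average waiting time = 182/6 = 30.3333

30.3333


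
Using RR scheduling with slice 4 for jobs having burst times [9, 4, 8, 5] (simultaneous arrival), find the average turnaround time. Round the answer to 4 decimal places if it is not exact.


Time quantum = 4
Execution trace:
  J1 runs 4 units, time = 4
  J2 runs 4 units, time = 8
  J3 runs 4 units, time = 12
  J4 runs 4 units, time = 16
  J1 runs 4 units, time = 20
  J3 runs 4 units, time = 24
  J4 runs 1 units, time = 25
  J1 runs 1 units, time = 26
Finish times: [26, 8, 24, 25]
Average turnaround = 83/4 = 20.75

20.75


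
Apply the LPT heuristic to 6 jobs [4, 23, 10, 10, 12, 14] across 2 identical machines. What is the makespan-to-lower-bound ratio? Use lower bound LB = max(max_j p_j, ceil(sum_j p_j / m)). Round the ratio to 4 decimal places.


LPT order: [23, 14, 12, 10, 10, 4]
Machine loads after assignment: [37, 36]
LPT makespan = 37
Lower bound = max(max_job, ceil(total/2)) = max(23, 37) = 37
Ratio = 37 / 37 = 1.0

1.0


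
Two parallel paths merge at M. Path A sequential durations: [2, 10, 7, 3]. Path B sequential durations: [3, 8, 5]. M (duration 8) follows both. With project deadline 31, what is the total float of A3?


Forward pass: ES(A3) = sum of predecessors on chain A = 12
EF = ES + duration = 12 + 7 = 19
Backward pass: LF(M) = deadline = 31; LS(M) = 31 - 8 = 23
LF(A3) = LS(M) - sum(successors on chain A) = 23 - 3 = 20
LS = LF - duration = 20 - 7 = 13
Total float = LS - ES = 13 - 12 = 1

1


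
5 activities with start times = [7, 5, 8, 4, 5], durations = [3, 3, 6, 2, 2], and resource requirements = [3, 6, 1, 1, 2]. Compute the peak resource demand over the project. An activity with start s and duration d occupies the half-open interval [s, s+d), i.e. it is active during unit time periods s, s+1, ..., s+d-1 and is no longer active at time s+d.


Each activity i is active on [start_i, start_i + duration_i).
Compute total resource usage per time slot:
  t=0: active resources = [], total = 0
  t=1: active resources = [], total = 0
  t=2: active resources = [], total = 0
  t=3: active resources = [], total = 0
  t=4: active resources = [1], total = 1
  t=5: active resources = [6, 1, 2], total = 9
  t=6: active resources = [6, 2], total = 8
  t=7: active resources = [3, 6], total = 9
  t=8: active resources = [3, 1], total = 4
  t=9: active resources = [3, 1], total = 4
  t=10: active resources = [1], total = 1
  t=11: active resources = [1], total = 1
  t=12: active resources = [1], total = 1
  t=13: active resources = [1], total = 1
Peak resource demand = 9

9
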